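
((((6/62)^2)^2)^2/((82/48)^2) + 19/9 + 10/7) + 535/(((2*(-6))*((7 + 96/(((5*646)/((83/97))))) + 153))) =29536338617126679984836611/9057223260710260894859328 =3.26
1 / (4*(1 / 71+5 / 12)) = 213 / 367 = 0.58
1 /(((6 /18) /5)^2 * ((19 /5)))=1125 /19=59.21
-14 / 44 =-7 / 22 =-0.32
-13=-13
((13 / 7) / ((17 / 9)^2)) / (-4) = -1053 / 8092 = -0.13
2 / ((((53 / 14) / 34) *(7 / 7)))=952 / 53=17.96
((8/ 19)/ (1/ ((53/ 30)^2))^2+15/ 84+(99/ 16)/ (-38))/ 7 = 0.59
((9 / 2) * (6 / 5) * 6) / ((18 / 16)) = 144 / 5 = 28.80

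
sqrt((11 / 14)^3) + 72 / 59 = 1.92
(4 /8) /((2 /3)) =3 /4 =0.75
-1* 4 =-4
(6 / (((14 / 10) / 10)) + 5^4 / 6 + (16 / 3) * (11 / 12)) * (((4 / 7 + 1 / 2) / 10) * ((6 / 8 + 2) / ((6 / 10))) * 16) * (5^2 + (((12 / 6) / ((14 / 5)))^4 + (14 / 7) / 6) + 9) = 41290.96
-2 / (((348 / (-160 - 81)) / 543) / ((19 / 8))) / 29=828799 / 13456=61.59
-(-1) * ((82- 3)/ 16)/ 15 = 79/ 240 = 0.33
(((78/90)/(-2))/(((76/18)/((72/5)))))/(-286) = 27/5225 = 0.01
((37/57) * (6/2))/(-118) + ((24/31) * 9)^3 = 338.26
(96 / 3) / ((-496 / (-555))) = 35.81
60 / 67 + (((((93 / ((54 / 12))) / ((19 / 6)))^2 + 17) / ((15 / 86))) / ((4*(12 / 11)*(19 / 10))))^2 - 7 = 768055494933787 / 453898659888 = 1692.13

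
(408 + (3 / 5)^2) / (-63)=-3403 / 525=-6.48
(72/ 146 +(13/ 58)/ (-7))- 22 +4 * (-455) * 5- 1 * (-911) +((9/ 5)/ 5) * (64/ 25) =-152072897887/ 18523750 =-8209.62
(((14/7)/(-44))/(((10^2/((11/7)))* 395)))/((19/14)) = -1/750500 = -0.00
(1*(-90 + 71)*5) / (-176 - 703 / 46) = 4370 / 8799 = 0.50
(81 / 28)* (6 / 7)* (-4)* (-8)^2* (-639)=19875456 / 49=405621.55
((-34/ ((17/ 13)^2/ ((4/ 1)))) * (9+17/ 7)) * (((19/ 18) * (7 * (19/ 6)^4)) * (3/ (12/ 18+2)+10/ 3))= -223876491085/ 74358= -3010792.26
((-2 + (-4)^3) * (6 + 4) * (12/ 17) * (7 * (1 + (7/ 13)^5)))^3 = -9960946167693507807744000000000/ 251476292378227889141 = -39609881605.51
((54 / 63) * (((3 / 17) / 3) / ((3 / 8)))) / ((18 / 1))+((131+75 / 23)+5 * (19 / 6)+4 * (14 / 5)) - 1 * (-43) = 50325631 / 246330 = 204.30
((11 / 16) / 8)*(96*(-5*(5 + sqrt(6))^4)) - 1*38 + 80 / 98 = -127074.13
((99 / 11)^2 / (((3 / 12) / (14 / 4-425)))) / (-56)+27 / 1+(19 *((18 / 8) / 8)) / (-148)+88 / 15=1229032061 / 497280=2471.51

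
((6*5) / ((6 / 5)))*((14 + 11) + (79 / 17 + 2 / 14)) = 88625 / 119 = 744.75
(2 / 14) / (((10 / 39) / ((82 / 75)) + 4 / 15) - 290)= -7995 / 16201801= -0.00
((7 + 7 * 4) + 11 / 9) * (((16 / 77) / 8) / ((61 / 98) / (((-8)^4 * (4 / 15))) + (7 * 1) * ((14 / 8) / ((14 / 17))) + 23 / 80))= 747765760 / 12051423549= 0.06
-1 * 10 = -10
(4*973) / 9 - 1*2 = 3874 / 9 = 430.44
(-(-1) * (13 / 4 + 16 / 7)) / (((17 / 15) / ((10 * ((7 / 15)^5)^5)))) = 5939018172797558846431 / 22894392586598396301269531250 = 0.00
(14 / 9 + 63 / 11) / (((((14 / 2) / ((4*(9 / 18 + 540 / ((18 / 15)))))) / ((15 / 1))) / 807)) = 249640070 / 11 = 22694551.82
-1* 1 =-1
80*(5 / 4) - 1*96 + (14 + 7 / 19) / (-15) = 289 / 95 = 3.04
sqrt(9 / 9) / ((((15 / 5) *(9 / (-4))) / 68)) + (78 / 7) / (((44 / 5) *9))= -41303 / 4158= -9.93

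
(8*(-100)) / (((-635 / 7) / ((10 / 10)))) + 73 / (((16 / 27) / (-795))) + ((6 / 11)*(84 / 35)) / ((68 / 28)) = -186049104697 / 1899920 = -97924.70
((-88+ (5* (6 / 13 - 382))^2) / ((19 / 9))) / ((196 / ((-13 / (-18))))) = 76878141 / 12103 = 6351.99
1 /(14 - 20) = -1 /6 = -0.17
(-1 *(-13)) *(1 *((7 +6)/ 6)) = 169/ 6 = 28.17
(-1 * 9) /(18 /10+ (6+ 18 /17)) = -255 /251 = -1.02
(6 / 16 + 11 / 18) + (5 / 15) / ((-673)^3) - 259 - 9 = -5860187896849 / 21947127624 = -267.01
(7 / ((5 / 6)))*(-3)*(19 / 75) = -798 / 125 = -6.38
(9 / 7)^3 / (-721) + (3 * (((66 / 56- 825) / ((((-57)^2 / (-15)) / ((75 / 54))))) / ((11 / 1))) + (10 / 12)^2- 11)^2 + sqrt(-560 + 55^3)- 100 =-3578242521529649 / 167073965779392 + sqrt(165815) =385.79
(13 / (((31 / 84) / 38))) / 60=3458 / 155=22.31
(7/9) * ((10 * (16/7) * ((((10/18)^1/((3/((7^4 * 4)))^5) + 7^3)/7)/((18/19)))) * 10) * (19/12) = 4213761189805785271120600/531441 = 7928935083679628164.03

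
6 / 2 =3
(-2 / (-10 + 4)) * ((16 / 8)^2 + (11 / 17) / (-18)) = 1213 / 918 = 1.32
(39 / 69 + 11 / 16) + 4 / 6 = 2119 / 1104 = 1.92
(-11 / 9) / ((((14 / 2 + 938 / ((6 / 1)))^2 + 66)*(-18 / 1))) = 11 / 4332492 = 0.00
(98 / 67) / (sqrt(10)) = 49*sqrt(10) / 335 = 0.46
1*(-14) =-14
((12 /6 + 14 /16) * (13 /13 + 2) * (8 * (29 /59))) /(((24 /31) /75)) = 1550775 /472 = 3285.54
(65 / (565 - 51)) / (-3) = -65 / 1542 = -0.04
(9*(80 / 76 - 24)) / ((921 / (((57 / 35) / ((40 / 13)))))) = -12753 / 107450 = -0.12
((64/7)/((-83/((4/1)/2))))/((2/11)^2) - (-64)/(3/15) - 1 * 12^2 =98384/581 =169.34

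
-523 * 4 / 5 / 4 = -523 / 5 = -104.60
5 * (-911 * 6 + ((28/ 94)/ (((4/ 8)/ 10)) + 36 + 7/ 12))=-15294155/ 564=-27117.30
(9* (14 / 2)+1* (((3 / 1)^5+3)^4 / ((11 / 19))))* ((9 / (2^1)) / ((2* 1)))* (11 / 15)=208744618671 / 20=10437230933.55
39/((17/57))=2223/17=130.76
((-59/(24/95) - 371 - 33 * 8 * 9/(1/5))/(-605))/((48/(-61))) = -26.22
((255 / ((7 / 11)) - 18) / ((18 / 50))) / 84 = 22325 / 1764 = 12.66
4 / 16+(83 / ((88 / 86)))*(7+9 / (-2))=17867 / 88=203.03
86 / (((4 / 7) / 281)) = 84581 / 2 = 42290.50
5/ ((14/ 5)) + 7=123/ 14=8.79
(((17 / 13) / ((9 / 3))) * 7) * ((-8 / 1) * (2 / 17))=-112 / 39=-2.87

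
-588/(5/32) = -3763.20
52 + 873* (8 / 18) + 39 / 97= 42719 / 97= 440.40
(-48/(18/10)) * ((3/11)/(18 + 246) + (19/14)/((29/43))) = -53.69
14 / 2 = 7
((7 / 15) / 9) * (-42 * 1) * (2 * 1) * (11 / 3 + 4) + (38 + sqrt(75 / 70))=sqrt(210) / 14 + 622 / 135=5.64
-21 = -21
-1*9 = -9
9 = 9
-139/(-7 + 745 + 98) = -139/836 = -0.17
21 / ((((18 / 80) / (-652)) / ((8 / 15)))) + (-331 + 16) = -294931 / 9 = -32770.11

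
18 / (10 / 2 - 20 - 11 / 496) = -8928 / 7451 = -1.20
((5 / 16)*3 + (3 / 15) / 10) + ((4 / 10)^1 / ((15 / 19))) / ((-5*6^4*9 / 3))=0.96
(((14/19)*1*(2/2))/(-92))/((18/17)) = -119/15732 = -0.01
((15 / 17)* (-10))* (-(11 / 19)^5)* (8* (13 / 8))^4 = 689966641650 / 42093683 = 16391.22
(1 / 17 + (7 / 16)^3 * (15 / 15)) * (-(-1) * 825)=8189775 / 69632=117.62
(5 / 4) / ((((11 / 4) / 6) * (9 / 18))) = 60 / 11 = 5.45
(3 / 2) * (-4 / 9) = -2 / 3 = -0.67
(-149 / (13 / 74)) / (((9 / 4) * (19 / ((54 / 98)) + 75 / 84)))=-3704736 / 347659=-10.66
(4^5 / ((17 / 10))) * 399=4085760 / 17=240338.82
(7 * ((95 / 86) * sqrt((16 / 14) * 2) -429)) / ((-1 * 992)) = 3003 / 992 -95 * sqrt(7) / 21328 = 3.02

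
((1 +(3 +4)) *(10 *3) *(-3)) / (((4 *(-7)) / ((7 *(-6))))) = -1080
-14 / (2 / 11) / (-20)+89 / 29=4013 / 580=6.92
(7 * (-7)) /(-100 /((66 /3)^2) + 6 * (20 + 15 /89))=-527681 /1300945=-0.41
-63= -63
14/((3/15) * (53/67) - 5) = -2345/811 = -2.89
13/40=0.32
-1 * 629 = -629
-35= -35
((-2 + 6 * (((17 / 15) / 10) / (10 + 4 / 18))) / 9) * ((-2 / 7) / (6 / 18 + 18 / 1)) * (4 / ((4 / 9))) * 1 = 13341 / 442750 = 0.03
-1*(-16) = 16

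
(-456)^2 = 207936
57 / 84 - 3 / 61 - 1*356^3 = -77061570253 / 1708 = -45118015.37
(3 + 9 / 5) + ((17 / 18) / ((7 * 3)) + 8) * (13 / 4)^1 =233953 / 7560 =30.95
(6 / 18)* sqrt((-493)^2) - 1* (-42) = 619 / 3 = 206.33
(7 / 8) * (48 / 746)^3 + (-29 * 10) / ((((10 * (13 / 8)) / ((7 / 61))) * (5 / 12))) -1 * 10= -3068925468506 / 205764138905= -14.91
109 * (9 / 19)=981 / 19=51.63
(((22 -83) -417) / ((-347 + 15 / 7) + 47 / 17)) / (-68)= -1673 / 81418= -0.02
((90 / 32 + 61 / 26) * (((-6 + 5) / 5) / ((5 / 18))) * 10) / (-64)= 9657 / 16640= 0.58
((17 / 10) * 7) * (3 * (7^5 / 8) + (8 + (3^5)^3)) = 13666167179 / 80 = 170827089.74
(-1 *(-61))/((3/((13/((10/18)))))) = 2379/5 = 475.80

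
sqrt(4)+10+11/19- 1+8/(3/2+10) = 5364/437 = 12.27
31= 31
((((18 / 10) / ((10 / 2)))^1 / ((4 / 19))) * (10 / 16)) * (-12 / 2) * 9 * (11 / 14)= -50787 / 1120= -45.35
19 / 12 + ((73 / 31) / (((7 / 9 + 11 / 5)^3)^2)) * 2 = 1.59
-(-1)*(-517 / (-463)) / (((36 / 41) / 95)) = 2013715 / 16668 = 120.81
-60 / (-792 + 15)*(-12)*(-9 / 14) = 0.60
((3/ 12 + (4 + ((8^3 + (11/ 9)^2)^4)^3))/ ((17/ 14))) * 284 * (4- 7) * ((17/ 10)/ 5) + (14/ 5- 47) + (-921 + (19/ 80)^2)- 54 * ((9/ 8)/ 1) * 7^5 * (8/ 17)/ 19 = -881316328043101409014912551585456321821452712810234380220101739/ 10992879408567390159302657280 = -80171563362756471794362020000000000.00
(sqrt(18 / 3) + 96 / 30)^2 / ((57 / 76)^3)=2048*sqrt(6) / 135 + 25984 / 675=75.65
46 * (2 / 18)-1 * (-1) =55 / 9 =6.11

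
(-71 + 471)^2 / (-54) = -80000 / 27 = -2962.96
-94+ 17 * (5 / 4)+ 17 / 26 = -3749 / 52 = -72.10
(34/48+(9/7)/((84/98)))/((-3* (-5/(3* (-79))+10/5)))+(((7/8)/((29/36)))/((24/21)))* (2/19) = -209165/791787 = -0.26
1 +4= 5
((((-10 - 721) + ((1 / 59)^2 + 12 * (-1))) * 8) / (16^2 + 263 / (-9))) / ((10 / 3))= -279329256 / 35523605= -7.86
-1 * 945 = -945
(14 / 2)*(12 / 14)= 6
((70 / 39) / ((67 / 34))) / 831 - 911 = -1978145753 / 2171403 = -911.00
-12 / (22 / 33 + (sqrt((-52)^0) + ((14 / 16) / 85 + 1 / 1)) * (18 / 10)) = -122400 / 43709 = -2.80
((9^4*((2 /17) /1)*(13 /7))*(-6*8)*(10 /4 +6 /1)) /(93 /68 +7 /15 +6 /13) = -54287288640 /213101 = -254749.10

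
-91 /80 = -1.14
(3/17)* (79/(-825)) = -79/4675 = -0.02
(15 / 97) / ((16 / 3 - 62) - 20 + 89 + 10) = 45 / 6499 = 0.01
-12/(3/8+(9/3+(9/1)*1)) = -32/33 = -0.97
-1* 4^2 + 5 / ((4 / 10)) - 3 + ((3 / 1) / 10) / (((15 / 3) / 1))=-161 / 25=-6.44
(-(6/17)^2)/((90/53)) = -106/1445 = -0.07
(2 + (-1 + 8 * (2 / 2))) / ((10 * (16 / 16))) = 0.90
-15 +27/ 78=-381/ 26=-14.65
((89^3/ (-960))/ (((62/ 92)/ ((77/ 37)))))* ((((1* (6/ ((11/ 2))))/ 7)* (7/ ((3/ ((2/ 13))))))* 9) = -1141.77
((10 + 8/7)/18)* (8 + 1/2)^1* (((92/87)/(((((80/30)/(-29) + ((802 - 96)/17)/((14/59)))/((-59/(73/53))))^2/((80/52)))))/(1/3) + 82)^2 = 35634.06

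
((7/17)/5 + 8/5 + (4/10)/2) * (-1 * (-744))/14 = 11904/119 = 100.03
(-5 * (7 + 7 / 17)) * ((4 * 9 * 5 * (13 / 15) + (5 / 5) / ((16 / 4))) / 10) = -39375 / 68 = -579.04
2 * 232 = 464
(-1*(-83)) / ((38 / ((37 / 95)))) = 0.85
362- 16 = 346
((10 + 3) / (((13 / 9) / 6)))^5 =459165024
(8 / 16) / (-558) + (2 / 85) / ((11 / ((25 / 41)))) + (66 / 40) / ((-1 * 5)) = -17625686 / 53477325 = -0.33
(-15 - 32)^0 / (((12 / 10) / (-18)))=-15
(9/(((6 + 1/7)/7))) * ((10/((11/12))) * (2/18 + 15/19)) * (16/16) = 82320/817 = 100.76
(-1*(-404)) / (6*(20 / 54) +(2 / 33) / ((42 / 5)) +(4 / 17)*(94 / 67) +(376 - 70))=106296036 / 81184795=1.31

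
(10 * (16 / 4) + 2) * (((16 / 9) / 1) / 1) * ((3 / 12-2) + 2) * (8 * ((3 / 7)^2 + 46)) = 144832 / 21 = 6896.76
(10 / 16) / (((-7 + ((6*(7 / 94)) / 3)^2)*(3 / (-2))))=11045 / 184968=0.06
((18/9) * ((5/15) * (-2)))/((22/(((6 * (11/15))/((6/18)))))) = -4/5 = -0.80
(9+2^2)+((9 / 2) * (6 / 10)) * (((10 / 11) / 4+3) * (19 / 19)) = 4777 / 220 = 21.71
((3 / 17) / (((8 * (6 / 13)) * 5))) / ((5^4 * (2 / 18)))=117 / 850000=0.00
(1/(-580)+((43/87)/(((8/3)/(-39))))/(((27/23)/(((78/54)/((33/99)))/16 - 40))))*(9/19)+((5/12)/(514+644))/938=33289608548881/287279233920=115.88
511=511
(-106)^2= 11236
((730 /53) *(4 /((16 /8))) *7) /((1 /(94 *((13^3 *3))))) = 119468714.72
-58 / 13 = -4.46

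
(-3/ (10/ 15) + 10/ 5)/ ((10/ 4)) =-1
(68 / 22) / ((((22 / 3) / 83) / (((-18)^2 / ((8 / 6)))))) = 1028619 / 121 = 8500.98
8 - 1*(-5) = 13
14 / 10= 7 / 5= 1.40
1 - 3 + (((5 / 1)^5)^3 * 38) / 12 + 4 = 579833984387 / 6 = 96638997397.83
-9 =-9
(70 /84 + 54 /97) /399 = 809 /232218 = 0.00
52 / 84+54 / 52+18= 10733 / 546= 19.66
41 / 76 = 0.54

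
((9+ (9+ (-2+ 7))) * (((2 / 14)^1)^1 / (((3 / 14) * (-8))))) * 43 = -989 / 12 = -82.42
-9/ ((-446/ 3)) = 27/ 446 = 0.06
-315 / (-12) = 105 / 4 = 26.25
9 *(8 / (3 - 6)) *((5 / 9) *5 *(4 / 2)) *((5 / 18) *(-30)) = 10000 / 9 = 1111.11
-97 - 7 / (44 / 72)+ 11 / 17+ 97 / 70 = -106.42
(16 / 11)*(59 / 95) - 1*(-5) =6169 / 1045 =5.90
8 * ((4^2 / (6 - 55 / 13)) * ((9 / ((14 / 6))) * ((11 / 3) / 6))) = 27456 / 161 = 170.53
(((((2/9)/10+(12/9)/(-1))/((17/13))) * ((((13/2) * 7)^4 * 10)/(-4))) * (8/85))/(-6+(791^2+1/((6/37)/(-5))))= 52596995087/32546009550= 1.62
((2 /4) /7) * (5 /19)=5 /266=0.02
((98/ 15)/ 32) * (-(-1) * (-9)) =-147/ 80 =-1.84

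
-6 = -6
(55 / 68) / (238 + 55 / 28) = 385 / 114223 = 0.00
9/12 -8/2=-13/4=-3.25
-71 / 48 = -1.48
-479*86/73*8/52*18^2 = -26693712/949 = -28128.25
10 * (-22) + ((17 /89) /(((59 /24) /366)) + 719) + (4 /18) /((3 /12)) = 24968201 /47259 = 528.33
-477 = -477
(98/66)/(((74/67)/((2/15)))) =3283/18315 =0.18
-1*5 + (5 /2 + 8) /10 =-79 /20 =-3.95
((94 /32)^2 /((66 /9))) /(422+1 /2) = 6627 /2379520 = 0.00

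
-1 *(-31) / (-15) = -31 / 15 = -2.07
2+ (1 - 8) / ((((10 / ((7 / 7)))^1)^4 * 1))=19993 / 10000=2.00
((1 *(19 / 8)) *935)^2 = 315595225 / 64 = 4931175.39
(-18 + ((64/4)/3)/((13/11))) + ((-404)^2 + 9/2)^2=4155985330655/156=26640931606.76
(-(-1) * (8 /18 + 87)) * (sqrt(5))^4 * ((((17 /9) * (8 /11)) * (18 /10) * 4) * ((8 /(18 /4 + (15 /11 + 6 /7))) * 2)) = 95900672 /1863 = 51476.47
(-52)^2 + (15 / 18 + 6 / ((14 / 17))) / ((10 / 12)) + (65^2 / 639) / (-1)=60544984 / 22365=2707.13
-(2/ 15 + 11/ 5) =-2.33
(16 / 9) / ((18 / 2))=16 / 81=0.20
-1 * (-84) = 84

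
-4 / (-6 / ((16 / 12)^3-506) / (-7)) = 190372 / 81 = 2350.27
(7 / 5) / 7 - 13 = -64 / 5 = -12.80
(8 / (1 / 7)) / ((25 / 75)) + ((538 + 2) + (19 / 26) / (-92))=1693517 / 2392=707.99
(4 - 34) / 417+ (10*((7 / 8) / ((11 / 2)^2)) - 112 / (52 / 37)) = -79.47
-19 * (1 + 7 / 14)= -57 / 2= -28.50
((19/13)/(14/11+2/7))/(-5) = -0.19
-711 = -711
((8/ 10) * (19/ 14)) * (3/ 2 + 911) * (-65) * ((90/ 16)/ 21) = -6761625/ 392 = -17249.04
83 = 83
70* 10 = 700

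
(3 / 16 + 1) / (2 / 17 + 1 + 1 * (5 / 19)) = 6137 / 7136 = 0.86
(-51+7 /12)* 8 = -1210 /3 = -403.33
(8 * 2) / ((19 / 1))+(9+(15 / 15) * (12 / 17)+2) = 4053 / 323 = 12.55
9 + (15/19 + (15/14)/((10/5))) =5493/532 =10.33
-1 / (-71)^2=-1 / 5041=-0.00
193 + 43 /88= 17027 /88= 193.49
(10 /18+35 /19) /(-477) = -410 /81567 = -0.01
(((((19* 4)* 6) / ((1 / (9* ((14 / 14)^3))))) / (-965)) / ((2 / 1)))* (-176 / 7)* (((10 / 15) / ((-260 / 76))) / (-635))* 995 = 910343808 / 55762525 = 16.33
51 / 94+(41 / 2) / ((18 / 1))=1.68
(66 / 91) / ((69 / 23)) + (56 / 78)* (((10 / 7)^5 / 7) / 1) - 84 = -83.15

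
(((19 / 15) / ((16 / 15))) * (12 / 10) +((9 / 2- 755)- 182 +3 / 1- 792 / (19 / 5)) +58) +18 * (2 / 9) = -816617 / 760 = -1074.50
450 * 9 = 4050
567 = 567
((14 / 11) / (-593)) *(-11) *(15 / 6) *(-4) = -140 / 593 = -0.24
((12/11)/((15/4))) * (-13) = -208/55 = -3.78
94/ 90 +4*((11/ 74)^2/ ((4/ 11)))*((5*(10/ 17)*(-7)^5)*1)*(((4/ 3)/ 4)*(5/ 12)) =-1552508053/ 930920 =-1667.71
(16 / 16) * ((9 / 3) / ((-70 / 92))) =-138 / 35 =-3.94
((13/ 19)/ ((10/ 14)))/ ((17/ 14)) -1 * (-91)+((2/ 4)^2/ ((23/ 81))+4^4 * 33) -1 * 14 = 1266892523/ 148580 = 8526.67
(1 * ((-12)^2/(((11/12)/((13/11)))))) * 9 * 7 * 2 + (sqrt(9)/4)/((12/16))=2830585/121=23393.26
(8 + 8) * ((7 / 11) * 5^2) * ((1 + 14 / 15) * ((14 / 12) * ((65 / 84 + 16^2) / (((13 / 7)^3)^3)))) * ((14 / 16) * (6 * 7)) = 43288694927563505 / 2099690875854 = 20616.70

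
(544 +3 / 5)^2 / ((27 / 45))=7414729 / 15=494315.27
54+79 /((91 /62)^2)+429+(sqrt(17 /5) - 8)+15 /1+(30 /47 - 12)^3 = -808165128206 /859758263+sqrt(85) /5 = -938.15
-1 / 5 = -0.20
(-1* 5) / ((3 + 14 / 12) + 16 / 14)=-210 / 223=-0.94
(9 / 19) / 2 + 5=199 / 38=5.24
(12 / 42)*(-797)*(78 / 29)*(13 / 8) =-404079 / 406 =-995.27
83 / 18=4.61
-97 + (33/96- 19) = -3701/32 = -115.66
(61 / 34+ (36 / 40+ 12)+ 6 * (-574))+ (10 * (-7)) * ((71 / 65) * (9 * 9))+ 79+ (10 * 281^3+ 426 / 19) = 4658179308898 / 20995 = 221870888.73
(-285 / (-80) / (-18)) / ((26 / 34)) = -323 / 1248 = -0.26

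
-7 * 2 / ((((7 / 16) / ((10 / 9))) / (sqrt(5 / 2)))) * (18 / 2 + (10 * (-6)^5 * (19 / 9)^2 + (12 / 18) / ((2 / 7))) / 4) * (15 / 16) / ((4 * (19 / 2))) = 25989125 * sqrt(10) / 684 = 120153.26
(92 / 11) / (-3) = -92 / 33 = -2.79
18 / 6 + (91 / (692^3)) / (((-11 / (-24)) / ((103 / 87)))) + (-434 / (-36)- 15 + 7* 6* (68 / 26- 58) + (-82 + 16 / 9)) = -1240043897894609 / 515327817576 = -2406.32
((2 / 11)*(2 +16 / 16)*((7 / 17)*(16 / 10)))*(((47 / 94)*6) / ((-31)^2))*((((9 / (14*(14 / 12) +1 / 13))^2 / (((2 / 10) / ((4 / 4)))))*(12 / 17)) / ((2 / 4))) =23284989 / 9776060800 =0.00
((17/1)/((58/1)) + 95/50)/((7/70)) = 636/29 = 21.93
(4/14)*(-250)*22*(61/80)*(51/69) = -885.64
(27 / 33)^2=81 / 121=0.67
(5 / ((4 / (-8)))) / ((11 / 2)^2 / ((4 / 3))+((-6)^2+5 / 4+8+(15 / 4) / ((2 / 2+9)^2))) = -400 / 2719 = -0.15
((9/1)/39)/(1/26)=6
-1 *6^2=-36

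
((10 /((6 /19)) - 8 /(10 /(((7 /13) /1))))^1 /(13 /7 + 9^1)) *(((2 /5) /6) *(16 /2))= 85274 /55575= 1.53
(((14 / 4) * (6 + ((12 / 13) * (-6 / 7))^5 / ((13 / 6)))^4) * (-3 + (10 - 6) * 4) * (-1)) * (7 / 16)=-3185298847089771790318486733792596621809626001 / 135985254682137252599954353879524575665706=-23423.85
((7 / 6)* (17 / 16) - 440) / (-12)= 42121 / 1152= 36.56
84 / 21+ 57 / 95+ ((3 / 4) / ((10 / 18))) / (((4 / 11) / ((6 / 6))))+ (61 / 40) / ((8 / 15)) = 715 / 64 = 11.17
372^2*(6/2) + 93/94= 39024381/94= 415152.99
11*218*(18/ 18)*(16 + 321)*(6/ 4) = 1212189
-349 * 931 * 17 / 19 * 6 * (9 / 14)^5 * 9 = -1723600.28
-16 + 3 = -13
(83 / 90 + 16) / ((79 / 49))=74627 / 7110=10.50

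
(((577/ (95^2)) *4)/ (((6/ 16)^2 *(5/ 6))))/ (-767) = -295424/ 103832625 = -0.00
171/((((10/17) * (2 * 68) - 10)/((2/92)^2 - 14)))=-5065533/148120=-34.20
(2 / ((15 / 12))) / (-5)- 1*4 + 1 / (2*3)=-623 / 150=-4.15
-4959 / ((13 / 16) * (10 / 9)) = -357048 / 65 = -5493.05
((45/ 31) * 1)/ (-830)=-9/ 5146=-0.00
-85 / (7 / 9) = -765 / 7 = -109.29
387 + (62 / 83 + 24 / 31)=999665 / 2573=388.52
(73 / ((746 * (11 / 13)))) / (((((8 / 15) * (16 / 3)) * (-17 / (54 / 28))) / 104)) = -14989455 / 31248448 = -0.48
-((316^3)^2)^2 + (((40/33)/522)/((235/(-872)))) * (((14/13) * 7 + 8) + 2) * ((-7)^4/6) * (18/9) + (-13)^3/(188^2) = -3923362976510842751590558535542906970485/3957432336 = -991391044344780112897566000000.00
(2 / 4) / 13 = 1 / 26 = 0.04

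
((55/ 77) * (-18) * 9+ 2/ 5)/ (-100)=1009/ 875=1.15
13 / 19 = 0.68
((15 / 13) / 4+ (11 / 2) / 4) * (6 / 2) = 519 / 104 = 4.99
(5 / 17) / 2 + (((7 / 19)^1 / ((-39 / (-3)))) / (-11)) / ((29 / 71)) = 377067 / 2678962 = 0.14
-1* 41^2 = -1681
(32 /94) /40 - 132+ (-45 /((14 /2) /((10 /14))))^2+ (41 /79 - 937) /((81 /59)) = -2863283210287 /3610539765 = -793.03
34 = 34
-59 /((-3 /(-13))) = -255.67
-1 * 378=-378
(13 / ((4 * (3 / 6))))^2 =42.25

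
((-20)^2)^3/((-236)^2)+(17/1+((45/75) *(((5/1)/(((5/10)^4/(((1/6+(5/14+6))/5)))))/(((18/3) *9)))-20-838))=1017307831/3289545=309.25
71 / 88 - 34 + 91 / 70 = -14033 / 440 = -31.89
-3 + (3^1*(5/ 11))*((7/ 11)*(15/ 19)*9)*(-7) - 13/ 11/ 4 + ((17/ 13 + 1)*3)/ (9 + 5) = -38461835/ 836836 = -45.96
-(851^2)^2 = -524467088401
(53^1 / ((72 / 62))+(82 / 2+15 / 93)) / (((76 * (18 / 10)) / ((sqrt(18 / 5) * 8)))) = 96869 * sqrt(10) / 31806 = 9.63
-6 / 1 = -6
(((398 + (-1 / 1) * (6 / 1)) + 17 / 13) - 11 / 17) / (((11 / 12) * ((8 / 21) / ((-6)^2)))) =98406252 / 2431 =40479.74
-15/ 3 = -5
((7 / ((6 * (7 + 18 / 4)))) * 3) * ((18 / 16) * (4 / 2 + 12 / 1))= 441 / 92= 4.79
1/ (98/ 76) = 0.78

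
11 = 11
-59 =-59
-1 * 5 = -5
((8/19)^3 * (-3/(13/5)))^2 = 58982400/7950753889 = 0.01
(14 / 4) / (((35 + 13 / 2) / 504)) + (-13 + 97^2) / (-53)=-592884 / 4399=-134.78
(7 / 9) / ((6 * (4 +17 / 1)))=0.01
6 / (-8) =-3 / 4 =-0.75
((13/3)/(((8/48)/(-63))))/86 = -819/43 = -19.05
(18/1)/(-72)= -1/4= -0.25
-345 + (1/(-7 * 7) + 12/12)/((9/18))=-16809/49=-343.04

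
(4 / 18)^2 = 4 / 81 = 0.05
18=18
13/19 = 0.68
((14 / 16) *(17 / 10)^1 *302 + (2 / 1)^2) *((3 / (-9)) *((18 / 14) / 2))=-54387 / 560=-97.12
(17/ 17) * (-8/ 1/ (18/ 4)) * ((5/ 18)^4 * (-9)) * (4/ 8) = 625/ 13122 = 0.05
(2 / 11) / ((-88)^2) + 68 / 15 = 4.53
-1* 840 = -840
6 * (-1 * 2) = -12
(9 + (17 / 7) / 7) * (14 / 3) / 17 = 916 / 357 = 2.57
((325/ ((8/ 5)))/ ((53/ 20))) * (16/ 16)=8125/ 106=76.65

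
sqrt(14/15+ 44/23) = sqrt(338790)/345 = 1.69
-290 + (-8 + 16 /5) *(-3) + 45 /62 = -274.87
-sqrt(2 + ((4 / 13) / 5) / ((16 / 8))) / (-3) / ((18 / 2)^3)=2* sqrt(2145) / 142155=0.00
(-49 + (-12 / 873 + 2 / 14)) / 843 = -99550 / 1717191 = -0.06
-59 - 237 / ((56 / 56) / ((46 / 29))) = -434.93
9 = 9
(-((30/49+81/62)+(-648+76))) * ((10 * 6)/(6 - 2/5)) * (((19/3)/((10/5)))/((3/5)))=4113279125/127596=32236.74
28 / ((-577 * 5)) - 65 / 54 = -189037 / 155790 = -1.21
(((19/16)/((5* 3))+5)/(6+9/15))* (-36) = -1219/44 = -27.70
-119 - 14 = -133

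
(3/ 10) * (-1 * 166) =-49.80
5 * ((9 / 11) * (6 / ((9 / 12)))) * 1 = 360 / 11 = 32.73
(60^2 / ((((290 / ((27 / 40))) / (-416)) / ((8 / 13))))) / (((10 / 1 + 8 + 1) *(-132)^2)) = -432 / 66671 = -0.01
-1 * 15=-15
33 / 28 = 1.18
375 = 375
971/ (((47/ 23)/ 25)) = 558325/ 47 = 11879.26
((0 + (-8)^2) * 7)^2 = 200704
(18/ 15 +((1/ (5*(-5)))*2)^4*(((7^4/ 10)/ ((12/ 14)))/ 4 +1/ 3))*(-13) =-30541927/ 1953125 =-15.64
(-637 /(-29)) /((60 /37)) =13.55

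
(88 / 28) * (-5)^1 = -110 / 7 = -15.71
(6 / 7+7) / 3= 55 / 21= 2.62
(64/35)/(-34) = -32/595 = -0.05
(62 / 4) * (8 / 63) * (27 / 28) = 1.90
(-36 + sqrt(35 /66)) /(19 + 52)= -36 /71 + sqrt(2310) /4686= -0.50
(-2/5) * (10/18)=-2/9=-0.22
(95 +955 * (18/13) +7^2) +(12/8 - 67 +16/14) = 1401.95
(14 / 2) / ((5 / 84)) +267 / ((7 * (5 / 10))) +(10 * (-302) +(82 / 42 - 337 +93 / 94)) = -31190903 / 9870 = -3160.17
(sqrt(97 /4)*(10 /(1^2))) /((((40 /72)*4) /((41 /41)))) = 9*sqrt(97) /4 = 22.16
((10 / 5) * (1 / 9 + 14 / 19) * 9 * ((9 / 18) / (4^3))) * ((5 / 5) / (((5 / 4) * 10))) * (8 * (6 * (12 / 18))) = 0.31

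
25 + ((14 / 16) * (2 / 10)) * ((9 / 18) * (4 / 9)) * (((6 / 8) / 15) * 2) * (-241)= 43313 / 1800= 24.06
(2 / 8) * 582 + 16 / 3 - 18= 797 / 6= 132.83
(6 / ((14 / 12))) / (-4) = -9 / 7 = -1.29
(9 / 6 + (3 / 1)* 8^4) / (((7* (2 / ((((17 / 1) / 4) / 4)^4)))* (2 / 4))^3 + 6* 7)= 14320271968870295619 / 242032101950809940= 59.17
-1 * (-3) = 3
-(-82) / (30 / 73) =2993 / 15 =199.53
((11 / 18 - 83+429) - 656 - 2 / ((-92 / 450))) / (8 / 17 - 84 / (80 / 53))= 21086290 / 3883527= 5.43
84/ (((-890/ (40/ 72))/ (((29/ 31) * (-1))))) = 406/ 8277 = 0.05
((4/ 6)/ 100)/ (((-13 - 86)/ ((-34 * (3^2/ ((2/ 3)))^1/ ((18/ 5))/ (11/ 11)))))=17/ 1980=0.01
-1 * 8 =-8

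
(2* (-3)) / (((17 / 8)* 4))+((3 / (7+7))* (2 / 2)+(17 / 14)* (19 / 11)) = 2102 / 1309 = 1.61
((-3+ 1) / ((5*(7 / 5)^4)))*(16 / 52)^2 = -4000 / 405769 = -0.01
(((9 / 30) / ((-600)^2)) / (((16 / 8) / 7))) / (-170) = -7 / 408000000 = -0.00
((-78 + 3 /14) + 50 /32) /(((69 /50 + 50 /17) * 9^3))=-3628225 /149946552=-0.02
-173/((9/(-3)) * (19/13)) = 2249/57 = 39.46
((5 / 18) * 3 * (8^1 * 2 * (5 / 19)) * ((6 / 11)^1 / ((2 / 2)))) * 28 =11200 / 209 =53.59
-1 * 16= -16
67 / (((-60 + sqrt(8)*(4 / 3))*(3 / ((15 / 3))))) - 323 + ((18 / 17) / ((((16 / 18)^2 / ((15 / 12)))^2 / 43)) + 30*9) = 66385222219 / 1123581952 - 335*sqrt(2) / 4034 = 58.97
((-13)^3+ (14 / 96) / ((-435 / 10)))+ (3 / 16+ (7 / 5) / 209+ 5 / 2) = -9575789603 / 4363920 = -2194.31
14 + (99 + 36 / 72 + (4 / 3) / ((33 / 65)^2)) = 118.67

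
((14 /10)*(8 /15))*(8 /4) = 112 /75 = 1.49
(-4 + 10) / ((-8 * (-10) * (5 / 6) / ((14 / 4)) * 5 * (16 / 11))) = 693 / 16000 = 0.04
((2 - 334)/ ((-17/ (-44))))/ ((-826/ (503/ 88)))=5.95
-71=-71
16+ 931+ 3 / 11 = 10420 / 11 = 947.27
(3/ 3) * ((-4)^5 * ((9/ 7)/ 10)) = -4608/ 35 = -131.66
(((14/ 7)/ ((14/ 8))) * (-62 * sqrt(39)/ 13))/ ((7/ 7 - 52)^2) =-496 * sqrt(39)/ 236691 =-0.01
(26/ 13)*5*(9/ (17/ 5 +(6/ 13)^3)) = 988650/ 38429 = 25.73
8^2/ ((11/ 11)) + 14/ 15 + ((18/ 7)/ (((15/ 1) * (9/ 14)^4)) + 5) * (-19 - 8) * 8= -99782/ 81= -1231.88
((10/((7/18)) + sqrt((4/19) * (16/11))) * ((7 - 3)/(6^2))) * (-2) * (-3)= 17.51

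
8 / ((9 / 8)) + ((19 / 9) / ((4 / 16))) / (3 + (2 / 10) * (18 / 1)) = 2492 / 297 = 8.39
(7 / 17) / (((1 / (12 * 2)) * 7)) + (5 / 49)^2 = 58049 / 40817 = 1.42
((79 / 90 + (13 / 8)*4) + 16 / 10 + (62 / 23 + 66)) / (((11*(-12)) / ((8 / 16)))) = -10049 / 34155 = -0.29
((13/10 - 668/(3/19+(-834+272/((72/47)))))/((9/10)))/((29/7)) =3641687/5858145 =0.62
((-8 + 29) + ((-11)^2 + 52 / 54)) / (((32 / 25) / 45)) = 120625 / 24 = 5026.04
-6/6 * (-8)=8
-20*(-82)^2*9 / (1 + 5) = -201720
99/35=2.83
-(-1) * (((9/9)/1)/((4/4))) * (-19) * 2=-38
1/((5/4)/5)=4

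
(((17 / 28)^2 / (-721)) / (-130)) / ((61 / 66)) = 9537 / 2241271760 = 0.00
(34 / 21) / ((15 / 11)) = 374 / 315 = 1.19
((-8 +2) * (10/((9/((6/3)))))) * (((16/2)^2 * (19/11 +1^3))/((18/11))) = -12800/9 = -1422.22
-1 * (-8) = 8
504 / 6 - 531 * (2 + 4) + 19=-3083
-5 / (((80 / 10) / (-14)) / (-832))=-7280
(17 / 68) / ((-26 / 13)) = -1 / 8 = -0.12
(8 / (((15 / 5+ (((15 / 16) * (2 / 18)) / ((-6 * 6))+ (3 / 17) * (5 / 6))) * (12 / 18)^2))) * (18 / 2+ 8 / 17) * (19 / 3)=31715712 / 92363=343.38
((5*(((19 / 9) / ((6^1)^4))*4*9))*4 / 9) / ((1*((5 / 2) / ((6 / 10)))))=38 / 1215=0.03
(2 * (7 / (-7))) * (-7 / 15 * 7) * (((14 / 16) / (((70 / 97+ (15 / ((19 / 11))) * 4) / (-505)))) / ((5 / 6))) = -63847049 / 653500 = -97.70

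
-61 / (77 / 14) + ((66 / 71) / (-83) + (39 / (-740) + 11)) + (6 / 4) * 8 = 568202083 / 47969020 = 11.85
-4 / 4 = -1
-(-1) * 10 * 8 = 80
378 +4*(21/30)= 1904/5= 380.80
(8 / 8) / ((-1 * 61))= -1 / 61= -0.02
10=10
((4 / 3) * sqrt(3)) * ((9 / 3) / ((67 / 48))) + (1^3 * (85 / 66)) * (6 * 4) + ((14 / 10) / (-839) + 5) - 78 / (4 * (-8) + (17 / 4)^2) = 192 * sqrt(3) / 67 + 427088364 / 10290335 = 46.47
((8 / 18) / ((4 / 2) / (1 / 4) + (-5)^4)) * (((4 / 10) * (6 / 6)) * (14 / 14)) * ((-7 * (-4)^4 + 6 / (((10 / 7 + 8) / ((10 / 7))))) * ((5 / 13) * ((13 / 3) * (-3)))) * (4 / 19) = 630464 / 1190673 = 0.53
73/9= 8.11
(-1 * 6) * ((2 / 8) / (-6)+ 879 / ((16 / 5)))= -13183 / 8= -1647.88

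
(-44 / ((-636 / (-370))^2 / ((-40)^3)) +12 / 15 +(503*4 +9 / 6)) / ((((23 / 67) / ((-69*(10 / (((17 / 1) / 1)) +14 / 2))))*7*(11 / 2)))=-695626770562223 / 18384905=-37836843.35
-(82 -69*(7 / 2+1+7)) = 1423 / 2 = 711.50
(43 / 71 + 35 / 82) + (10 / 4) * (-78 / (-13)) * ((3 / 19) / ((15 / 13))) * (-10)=-2156371 / 110618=-19.49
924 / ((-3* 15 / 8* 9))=-2464 / 135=-18.25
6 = 6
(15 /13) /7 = 15 /91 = 0.16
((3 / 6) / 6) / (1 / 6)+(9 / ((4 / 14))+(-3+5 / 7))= 208 / 7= 29.71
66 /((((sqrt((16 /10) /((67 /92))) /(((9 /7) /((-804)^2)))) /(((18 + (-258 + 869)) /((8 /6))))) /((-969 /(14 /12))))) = -181021797 * sqrt(15410) /647565184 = -34.70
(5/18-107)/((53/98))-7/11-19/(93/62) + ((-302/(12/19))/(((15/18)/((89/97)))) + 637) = -254771512/2544795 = -100.11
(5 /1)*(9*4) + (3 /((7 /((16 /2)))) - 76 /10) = 6154 /35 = 175.83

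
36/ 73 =0.49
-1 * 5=-5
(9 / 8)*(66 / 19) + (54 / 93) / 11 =102645 / 25916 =3.96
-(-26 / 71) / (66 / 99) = 39 / 71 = 0.55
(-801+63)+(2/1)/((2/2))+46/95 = -735.52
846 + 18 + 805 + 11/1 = 1680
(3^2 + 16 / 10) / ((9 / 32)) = 1696 / 45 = 37.69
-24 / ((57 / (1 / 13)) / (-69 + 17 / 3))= 80 / 39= 2.05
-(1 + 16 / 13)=-29 / 13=-2.23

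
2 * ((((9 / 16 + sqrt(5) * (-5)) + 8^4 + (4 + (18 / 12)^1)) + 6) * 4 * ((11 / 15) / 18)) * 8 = 1446038 / 135 - 352 * sqrt(5) / 27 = 10682.24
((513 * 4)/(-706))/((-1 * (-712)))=-513/125668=-0.00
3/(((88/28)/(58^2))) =35322/11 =3211.09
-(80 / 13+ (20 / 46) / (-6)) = -5455 / 897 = -6.08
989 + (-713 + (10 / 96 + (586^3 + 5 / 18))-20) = 28977164983 / 144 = 201230312.38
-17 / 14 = -1.21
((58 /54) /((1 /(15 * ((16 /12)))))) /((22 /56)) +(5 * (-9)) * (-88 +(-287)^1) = 5028115 /297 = 16929.68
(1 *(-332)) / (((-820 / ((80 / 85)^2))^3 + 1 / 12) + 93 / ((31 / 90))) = 261095424 / 623844309991199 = 0.00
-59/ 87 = -0.68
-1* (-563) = 563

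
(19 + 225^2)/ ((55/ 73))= 336092/ 5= 67218.40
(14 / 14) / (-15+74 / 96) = -48 / 683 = -0.07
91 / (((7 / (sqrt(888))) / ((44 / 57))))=1144 * sqrt(222) / 57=299.04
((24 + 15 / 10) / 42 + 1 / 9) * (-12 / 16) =-181 / 336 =-0.54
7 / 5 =1.40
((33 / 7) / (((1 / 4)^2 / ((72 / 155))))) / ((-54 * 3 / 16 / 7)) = -11264 / 465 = -24.22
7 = 7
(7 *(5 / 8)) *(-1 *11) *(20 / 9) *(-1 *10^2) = 96250 / 9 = 10694.44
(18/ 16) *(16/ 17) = 18/ 17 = 1.06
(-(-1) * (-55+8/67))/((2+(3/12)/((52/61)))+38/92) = -20.28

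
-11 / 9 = -1.22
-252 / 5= -50.40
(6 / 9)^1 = 2 / 3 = 0.67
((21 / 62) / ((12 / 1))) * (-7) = -49 / 248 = -0.20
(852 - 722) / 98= 65 / 49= 1.33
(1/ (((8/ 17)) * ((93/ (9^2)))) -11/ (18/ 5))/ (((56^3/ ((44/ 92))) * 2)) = -29579/ 18030845952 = -0.00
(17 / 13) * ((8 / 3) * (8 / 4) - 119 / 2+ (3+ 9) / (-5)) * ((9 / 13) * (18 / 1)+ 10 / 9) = -22906106 / 22815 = -1003.99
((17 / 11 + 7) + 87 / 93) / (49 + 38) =3233 / 29667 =0.11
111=111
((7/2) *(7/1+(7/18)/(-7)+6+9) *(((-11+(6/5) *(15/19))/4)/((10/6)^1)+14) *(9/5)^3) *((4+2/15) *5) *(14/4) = 15380408169/38000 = 404747.58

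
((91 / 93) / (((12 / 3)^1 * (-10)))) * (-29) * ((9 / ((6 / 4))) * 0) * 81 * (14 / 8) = 0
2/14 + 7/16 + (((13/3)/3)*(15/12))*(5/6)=6305/3024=2.08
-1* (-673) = 673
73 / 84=0.87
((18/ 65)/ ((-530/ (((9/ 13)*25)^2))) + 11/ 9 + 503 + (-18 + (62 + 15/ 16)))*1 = 549.00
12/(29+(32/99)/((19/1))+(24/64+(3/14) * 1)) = 1264032/3118609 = 0.41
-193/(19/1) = -193/19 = -10.16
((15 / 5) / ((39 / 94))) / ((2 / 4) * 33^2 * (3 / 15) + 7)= 940 / 15067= 0.06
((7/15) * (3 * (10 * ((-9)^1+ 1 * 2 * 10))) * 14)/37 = 2156/37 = 58.27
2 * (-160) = -320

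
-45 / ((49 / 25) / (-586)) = 659250 / 49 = 13454.08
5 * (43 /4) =53.75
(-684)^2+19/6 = 2807155/6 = 467859.17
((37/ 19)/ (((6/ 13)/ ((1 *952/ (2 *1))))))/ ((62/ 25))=1430975/ 1767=809.83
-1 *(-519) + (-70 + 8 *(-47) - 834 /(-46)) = 2096 /23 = 91.13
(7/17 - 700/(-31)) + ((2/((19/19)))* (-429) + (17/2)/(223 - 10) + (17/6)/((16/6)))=-1497707053/1796016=-833.91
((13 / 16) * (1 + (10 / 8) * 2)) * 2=91 / 16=5.69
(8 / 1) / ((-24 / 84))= -28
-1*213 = -213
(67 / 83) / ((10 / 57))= 3819 / 830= 4.60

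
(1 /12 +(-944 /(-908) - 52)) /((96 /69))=-3187547 /87168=-36.57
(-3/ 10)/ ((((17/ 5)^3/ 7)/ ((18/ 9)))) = -525/ 4913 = -0.11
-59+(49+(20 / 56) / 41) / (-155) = -5277361 / 88970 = -59.32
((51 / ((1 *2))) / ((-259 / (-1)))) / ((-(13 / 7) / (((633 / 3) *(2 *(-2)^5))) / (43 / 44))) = 3701784 / 5291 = 699.64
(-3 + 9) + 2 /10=31 /5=6.20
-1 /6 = -0.17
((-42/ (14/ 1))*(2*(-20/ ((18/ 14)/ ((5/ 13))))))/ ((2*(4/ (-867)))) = -50575/ 13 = -3890.38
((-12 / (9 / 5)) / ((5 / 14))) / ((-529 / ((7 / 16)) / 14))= 343 / 1587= 0.22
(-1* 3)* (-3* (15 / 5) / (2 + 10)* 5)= 11.25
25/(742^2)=25/550564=0.00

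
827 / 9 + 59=1358 / 9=150.89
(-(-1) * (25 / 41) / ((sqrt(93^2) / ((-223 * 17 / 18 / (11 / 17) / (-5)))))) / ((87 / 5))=1611175 / 65682738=0.02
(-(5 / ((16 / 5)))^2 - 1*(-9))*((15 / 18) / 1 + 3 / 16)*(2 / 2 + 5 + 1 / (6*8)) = 23776319 / 589824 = 40.31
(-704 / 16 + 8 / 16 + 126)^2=27225 / 4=6806.25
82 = 82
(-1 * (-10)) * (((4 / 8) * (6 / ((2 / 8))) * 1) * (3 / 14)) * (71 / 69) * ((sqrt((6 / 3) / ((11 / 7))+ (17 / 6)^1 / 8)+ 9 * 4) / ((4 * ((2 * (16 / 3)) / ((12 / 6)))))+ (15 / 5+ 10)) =1065 * sqrt(28347) / 113344+ 250275 / 644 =390.21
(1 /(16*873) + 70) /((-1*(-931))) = 977761 /13004208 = 0.08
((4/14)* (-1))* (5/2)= -5/7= -0.71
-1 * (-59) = 59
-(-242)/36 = 121/18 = 6.72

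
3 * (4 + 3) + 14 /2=28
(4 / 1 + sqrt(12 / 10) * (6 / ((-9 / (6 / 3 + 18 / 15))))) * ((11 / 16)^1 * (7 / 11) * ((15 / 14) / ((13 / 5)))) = 0.30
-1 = -1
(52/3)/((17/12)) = 208/17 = 12.24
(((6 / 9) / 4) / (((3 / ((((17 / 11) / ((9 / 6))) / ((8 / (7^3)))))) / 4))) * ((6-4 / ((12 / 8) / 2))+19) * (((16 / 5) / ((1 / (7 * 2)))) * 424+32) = 5454923824 / 1485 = 3673349.38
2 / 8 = 1 / 4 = 0.25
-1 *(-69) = 69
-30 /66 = -5 /11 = -0.45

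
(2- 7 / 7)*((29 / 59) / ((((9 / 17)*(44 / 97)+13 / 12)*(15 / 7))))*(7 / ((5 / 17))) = 159339572 / 38628775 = 4.12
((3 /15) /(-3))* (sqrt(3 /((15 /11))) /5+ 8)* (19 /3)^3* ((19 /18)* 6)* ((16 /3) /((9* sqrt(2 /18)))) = -16681088 /10935-2085136* sqrt(55) /273375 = -1582.04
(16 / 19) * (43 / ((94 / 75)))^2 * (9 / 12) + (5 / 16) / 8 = 3994049855 / 5372288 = 743.45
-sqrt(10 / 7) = -sqrt(70) / 7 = -1.20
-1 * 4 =-4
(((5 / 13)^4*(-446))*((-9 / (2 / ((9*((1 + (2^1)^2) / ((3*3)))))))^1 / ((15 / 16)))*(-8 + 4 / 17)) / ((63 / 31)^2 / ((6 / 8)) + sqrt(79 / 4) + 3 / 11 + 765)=-304244220044635200000 / 128931884567417466457 + 197361387772560000*sqrt(79) / 128931884567417466457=-2.35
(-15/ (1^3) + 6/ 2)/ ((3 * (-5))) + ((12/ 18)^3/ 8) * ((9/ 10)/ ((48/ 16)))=73/ 90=0.81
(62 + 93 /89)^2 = 31483321 /7921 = 3974.66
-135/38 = -3.55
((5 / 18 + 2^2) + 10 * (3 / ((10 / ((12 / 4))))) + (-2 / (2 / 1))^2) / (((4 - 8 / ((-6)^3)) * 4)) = 771 / 872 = 0.88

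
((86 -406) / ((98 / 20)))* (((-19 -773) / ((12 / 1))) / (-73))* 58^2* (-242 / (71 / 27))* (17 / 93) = 26306113996800 / 7872977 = 3341317.27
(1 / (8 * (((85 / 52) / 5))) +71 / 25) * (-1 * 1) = -2739 / 850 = -3.22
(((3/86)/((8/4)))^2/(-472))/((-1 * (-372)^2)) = 0.00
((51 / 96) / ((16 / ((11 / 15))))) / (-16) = -187 / 122880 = -0.00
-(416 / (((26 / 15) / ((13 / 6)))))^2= -270400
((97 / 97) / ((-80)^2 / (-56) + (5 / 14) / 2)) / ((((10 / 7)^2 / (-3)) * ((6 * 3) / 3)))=343 / 159750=0.00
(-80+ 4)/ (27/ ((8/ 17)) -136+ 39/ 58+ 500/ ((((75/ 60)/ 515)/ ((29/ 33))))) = -581856/ 1385371195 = -0.00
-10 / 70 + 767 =5368 / 7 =766.86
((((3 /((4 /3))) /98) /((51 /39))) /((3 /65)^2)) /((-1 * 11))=-54925 /73304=-0.75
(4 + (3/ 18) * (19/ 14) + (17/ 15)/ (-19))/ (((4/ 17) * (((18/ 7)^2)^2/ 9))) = 64624973/ 17729280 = 3.65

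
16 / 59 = 0.27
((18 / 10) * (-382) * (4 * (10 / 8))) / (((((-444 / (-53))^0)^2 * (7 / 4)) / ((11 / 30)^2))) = -46222 / 175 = -264.13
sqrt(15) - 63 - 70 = -133 + sqrt(15) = -129.13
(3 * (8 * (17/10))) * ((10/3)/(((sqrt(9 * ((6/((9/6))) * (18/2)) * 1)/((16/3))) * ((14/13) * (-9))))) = -7072/1701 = -4.16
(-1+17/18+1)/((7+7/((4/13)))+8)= 34/1359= 0.03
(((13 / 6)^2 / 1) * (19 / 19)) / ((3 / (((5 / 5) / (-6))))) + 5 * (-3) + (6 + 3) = -4057 / 648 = -6.26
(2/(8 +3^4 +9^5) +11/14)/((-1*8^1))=-325273/3311728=-0.10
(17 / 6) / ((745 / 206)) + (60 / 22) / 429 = 2776673 / 3515655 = 0.79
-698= -698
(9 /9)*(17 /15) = 17 /15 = 1.13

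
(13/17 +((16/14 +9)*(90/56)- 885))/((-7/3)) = 8675871/23324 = 371.97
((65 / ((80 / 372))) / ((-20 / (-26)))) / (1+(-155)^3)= -15717 / 148954960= -0.00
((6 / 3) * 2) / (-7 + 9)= 2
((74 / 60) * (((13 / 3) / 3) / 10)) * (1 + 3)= 481 / 675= 0.71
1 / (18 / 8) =4 / 9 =0.44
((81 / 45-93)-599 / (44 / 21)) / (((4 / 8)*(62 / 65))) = -1078467 / 1364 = -790.66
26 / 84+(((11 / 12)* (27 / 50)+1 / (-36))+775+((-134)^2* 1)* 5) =1141002787 / 12600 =90555.78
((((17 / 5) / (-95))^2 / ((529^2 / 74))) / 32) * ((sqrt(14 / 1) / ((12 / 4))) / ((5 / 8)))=10693 * sqrt(14) / 1894173768750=0.00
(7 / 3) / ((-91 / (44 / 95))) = -44 / 3705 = -0.01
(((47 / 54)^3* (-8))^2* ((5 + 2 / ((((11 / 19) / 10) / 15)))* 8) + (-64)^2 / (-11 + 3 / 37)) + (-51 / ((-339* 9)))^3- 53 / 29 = 2090590967344878115803592 / 18010674283760598627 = 116075.11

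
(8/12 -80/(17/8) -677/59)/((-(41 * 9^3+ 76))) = 145801/90164685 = 0.00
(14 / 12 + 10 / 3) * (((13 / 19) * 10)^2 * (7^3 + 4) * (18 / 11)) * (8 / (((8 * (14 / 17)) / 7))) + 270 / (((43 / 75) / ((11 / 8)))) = 694904404725 / 683012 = 1017411.71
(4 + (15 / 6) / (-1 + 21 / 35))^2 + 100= 1681 / 16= 105.06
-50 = -50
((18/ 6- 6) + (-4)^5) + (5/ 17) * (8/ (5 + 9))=-122193/ 119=-1026.83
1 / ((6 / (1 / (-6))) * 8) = -1 / 288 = -0.00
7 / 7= 1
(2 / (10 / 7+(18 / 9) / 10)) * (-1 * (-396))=9240 / 19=486.32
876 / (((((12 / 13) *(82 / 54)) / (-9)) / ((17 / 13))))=-301563 / 41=-7355.20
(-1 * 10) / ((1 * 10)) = -1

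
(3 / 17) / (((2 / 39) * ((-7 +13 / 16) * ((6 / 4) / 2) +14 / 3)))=11232 / 85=132.14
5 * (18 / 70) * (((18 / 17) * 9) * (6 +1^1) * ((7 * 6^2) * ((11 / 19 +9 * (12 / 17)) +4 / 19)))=847628712 / 5491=154366.91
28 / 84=1 / 3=0.33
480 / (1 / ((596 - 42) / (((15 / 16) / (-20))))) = -5672960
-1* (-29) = 29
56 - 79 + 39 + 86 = 102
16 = 16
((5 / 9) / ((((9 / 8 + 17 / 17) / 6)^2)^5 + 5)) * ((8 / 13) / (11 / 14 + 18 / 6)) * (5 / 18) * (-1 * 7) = -7855130971157299200 / 223668227983735017041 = -0.04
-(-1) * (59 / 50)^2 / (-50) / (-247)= 3481 / 30875000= 0.00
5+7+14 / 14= 13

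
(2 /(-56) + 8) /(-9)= -223 /252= -0.88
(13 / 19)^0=1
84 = 84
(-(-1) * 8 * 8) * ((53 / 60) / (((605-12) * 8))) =106 / 8895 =0.01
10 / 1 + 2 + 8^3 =524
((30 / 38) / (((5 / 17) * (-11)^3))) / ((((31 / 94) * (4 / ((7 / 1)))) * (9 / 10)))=-27965 / 2351877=-0.01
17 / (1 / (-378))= -6426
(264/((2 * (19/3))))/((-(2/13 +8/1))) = -2574/1007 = -2.56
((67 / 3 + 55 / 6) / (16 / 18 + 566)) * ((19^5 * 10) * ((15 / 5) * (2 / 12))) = 7019740665 / 10204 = 687940.09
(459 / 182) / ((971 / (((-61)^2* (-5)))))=-8539695 / 176722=-48.32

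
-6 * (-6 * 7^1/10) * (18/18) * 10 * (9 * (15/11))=34020/11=3092.73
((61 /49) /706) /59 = 61 /2041046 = 0.00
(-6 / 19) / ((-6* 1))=1 / 19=0.05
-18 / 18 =-1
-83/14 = -5.93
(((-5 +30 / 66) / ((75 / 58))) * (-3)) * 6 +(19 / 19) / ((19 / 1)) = 13235 / 209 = 63.33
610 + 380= 990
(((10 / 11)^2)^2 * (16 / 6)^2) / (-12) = -160000 / 395307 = -0.40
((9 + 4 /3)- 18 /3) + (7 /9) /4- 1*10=-197 /36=-5.47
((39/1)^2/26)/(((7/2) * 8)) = 117/56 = 2.09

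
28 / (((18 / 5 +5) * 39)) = 140 / 1677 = 0.08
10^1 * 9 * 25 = 2250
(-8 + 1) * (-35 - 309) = 2408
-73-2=-75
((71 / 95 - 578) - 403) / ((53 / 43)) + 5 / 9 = -36013813 / 45315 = -794.74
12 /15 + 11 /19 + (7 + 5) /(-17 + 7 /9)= 4433 /6935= 0.64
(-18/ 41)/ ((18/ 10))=-10/ 41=-0.24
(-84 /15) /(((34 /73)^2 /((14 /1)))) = -522242 /1445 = -361.41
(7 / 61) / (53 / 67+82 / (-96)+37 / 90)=337680 / 1024007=0.33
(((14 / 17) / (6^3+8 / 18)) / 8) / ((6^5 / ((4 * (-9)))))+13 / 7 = 41328719 / 22253952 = 1.86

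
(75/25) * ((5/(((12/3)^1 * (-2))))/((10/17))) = -51/16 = -3.19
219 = 219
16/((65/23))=5.66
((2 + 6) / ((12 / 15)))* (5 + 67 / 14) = 685 / 7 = 97.86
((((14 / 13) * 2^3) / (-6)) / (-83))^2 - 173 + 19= -1613634890 / 10478169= -154.00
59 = 59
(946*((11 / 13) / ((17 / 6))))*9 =561924 / 221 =2542.64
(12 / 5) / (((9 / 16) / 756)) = 16128 / 5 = 3225.60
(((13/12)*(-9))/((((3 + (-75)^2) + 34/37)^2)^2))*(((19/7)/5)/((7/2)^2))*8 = -0.00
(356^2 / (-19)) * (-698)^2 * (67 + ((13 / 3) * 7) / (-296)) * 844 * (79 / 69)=-30571263781019115040 / 145521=-210081457528598.04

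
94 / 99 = 0.95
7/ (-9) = -7/ 9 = -0.78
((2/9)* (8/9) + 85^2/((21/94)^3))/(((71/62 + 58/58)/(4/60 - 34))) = -568135950165904/55427085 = -10250150.27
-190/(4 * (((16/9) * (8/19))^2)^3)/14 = -2375200454229495/123145302310912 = -19.29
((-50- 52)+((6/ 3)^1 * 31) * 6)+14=284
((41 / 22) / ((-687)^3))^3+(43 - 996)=-345916737802321118673931556970209 / 362976639876517438272750846696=-953.00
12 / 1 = 12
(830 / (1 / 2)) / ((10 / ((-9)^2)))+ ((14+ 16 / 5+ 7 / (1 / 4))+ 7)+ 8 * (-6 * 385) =-24909 / 5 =-4981.80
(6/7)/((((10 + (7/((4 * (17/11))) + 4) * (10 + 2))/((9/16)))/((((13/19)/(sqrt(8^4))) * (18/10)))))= 53703/414364160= 0.00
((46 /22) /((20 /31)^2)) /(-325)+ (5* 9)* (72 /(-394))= -2320954291 /281710000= -8.24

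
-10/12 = -5/6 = -0.83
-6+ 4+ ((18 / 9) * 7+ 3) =15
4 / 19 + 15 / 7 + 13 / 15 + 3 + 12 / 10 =14803 / 1995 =7.42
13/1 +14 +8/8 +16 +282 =326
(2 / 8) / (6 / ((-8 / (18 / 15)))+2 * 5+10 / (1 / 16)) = 5 / 3382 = 0.00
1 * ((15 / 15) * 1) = 1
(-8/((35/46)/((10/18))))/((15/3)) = -368/315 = -1.17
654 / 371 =1.76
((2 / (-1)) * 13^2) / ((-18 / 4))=676 / 9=75.11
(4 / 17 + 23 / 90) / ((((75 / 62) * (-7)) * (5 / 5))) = -23281 / 401625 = -0.06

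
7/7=1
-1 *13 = -13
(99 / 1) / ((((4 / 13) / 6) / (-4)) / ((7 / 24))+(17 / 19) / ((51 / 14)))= 513513 / 1046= 490.93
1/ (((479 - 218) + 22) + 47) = 1/ 330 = 0.00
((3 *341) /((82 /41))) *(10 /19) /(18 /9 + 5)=5115 /133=38.46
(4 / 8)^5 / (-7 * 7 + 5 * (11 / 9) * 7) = -9 / 1792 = -0.01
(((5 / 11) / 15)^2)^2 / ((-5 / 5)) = -1 / 1185921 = -0.00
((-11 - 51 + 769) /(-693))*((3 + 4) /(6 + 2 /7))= -4949 /4356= -1.14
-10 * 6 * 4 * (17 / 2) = -2040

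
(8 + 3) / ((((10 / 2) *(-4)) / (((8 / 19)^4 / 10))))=-5632 / 3258025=-0.00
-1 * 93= -93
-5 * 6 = -30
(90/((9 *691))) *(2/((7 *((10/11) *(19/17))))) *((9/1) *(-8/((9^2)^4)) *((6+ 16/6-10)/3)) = 11968/3956122800063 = 0.00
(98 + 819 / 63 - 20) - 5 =86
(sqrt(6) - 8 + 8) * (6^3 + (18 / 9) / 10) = 1081 * sqrt(6) / 5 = 529.58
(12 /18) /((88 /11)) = 1 /12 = 0.08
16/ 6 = 8/ 3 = 2.67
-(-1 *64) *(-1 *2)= -128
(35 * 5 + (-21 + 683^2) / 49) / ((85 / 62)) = 29452666 / 4165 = 7071.47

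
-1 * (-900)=900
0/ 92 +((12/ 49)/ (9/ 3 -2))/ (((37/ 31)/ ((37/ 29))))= 372/ 1421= 0.26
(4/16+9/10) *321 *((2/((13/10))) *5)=36915/13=2839.62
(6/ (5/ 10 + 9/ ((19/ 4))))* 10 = 25.05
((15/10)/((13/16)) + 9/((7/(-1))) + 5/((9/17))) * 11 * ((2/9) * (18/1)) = 360536/819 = 440.21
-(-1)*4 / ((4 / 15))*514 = 7710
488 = 488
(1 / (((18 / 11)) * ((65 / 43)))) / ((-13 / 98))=-23177 / 7605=-3.05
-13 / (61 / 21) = -273 / 61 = -4.48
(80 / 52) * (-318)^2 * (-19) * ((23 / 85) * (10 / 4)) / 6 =-73651980 / 221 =-333266.88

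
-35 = -35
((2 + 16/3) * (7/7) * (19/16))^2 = 43681/576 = 75.84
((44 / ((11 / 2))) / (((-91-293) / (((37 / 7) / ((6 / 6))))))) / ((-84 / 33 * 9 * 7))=407 / 592704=0.00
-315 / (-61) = 315 / 61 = 5.16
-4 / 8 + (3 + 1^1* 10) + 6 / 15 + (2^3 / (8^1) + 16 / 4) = 179 / 10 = 17.90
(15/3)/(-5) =-1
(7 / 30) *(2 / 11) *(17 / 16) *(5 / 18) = 119 / 9504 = 0.01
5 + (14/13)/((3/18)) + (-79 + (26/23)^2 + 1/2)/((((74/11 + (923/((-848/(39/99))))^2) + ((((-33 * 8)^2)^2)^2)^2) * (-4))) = 34365633538075009918180513347823195317462867465663557/2998343865738088113666756198132225094803125443532317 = 11.46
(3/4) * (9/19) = 27/76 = 0.36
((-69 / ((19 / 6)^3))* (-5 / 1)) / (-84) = -6210 / 48013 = -0.13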